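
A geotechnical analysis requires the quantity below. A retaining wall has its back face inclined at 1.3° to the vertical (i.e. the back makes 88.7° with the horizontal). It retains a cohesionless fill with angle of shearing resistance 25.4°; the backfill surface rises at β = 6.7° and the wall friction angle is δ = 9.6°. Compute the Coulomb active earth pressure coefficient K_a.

0.413

K_a = sin²(α+φ) / [sin²α · sin(α−δ) · (1 + √{sin(φ+δ)sin(φ−β) / (sin(α−δ)sin(α+β))})²].
With α = 88.7°, φ = 25.4°, δ = 9.6°, β = 6.7°: K_a = 0.4130.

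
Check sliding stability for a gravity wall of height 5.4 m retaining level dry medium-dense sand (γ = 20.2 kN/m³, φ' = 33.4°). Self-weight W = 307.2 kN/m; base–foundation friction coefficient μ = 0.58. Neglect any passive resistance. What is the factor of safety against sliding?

K_a = tan²(45° − 33.4°/2) = 0.2899.
P_a = ½K_aγH² = 0.5×0.2899×20.2×5.4² = 85.39 kN/m, acting at H/3 = 1.800 m above the base.
FS_sliding = μW / P_a = 0.58×307.2 / 85.39 = 2.087.

2.09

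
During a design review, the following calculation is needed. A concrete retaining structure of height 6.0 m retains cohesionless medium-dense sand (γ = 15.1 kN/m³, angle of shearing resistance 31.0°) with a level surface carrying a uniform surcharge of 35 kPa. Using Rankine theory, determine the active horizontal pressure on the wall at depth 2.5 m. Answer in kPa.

23.3 kPa

K_a = (1 − sin φ)/(1 + sin φ) = 0.3201.
σ_v = γz + q = 15.1 × 2.5 + 35 = 72.75 kPa.
σ_h = K_a σ_v = 0.3201 × 72.75 = 23.29 kPa.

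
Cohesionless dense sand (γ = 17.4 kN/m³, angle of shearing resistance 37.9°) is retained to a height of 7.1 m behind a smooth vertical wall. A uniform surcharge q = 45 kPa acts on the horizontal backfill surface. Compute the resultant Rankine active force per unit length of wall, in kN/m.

K_a = tan²(45° − φ/2) = 0.2389.
Soil triangle: ½ K_a γ H² = 0.5×0.2389×17.4×7.1² = 104.8 kN/m.
Surcharge rectangle: K_a q H = 0.2389×45×7.1 = 76.34 kN/m.
Total = 104.8 + 76.34 = 181.1 kN/m.

181 kN/m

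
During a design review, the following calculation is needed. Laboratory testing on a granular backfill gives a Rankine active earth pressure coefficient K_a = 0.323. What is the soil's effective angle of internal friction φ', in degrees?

K_a = tan²(45° − φ/2) ⇒ 45° − φ/2 = arctan(√0.323) = 29.61°.
φ = 2(45° − 29.61°) = 30.78°.

30.8°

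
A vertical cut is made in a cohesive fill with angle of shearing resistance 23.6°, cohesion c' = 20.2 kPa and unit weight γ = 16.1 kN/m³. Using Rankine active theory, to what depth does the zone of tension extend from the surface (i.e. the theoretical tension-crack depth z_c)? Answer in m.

3.83 m

K_a = tan²(45° − 23.6°/2) = 0.4282; √K_a = 0.6544.
The active pressure is zero where K_a γ z = 2c√K_a, so z_c = 2c/(γ√K_a) = 2×20.2/(16.1×0.6544) = 3.835 m.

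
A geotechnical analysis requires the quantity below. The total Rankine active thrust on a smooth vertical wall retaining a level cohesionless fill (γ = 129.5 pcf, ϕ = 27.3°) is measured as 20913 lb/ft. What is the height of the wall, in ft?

29.5 ft

K_a = 0.3711. P_a = ½ K_a γ H² ⇒ H = √(2P_a/(K_a γ)).
H = √(2×20913/(0.3711×129.5)) = 29.50 ft.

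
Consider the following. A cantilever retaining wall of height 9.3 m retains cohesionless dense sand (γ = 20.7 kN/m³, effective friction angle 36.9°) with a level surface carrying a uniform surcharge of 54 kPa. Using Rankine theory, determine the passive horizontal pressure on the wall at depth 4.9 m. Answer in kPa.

K_p = (1 + sin φ)/(1 − sin φ) = 4.005.
σ_v = γz + q = 20.7 × 4.9 + 54 = 155.4 kPa.
σ_h = K_p σ_v = 4.005 × 155.4 = 622.5 kPa.

623 kPa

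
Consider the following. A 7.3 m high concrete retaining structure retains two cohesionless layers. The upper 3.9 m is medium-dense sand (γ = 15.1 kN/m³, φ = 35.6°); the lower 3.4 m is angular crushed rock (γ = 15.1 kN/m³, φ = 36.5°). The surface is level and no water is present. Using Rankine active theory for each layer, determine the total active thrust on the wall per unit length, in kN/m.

103 kN/m

K_a1 = tan²(45°−35.6°/2) = 0.2641; K_a2 = tan²(45°−36.5°/2) = 0.2541.
Layer 1: σ at base = K_a1 γ₁ h₁ = 15.55 kPa; P₁ = ½×15.55×3.9 = 30.33.
Layer 2: σ_v at top = γ₁h₁ = 58.89; σ_h top = K_a2×58.89 = 14.96; σ_h base = K_a2×(58.89+15.1×3.4) = 28.00.
P₂ = ½(14.96+28.00)×3.4 = 73.04. Total P_a = 30.33+73.04 = 103.4 kN/m.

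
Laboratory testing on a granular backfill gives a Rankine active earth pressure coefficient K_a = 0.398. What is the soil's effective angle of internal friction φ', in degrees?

25.5°

K_a = tan²(45° − φ/2) ⇒ 45° − φ/2 = arctan(√0.398) = 32.25°.
φ = 2(45° − 32.25°) = 25.51°.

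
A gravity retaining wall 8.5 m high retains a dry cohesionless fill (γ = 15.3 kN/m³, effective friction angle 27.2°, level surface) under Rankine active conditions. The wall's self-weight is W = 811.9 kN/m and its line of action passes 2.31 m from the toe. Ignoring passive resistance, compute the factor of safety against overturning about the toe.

K_a = tan²(45° − 27.2°/2) = 0.3726.
P_a = ½K_aγH² = 0.5×0.3726×15.3×8.5² = 205.9 kN/m, acting at H/3 = 2.833 m above the base.
Overturning moment M_o = P_a × H/3 = 205.9 × 2.833 = 583.5.
Resisting moment M_r = W × 2.31 = 811.9 × 2.31 = 1875.
FS_overturning = M_r/M_o = 1875/583.5 = 3.214.

3.21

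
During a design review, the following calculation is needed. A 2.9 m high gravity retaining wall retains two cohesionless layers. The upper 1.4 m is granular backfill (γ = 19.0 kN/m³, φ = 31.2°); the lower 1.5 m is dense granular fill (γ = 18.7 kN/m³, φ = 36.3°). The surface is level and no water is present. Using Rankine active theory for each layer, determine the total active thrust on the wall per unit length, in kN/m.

K_a1 = tan²(45°−31.2°/2) = 0.3175; K_a2 = tan²(45°−36.3°/2) = 0.2563.
Layer 1: σ at base = K_a1 γ₁ h₁ = 8.445 kPa; P₁ = ½×8.445×1.4 = 5.912.
Layer 2: σ_v at top = γ₁h₁ = 26.60; σ_h top = K_a2×26.60 = 6.817; σ_h base = K_a2×(26.60+18.7×1.5) = 14.01.
P₂ = ½(6.817+14.01)×1.5 = 15.62. Total P_a = 5.912+15.62 = 21.53 kN/m.

21.5 kN/m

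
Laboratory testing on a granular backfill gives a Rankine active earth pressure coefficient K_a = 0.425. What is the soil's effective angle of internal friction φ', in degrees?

23.8°

K_a = tan²(45° − φ/2) ⇒ 45° − φ/2 = arctan(√0.425) = 33.10°.
φ = 2(45° − 33.10°) = 23.80°.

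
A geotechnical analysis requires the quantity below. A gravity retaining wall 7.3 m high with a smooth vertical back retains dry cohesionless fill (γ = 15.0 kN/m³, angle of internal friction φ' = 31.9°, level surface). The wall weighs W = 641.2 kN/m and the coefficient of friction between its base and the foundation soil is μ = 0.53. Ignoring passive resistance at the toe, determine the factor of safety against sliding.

2.76

K_a = tan²(45° − 31.9°/2) = 0.3085.
P_a = ½K_aγH² = 0.5×0.3085×15.0×7.3² = 123.3 kN/m, acting at H/3 = 2.433 m above the base.
FS_sliding = μW / P_a = 0.53×641.2 / 123.3 = 2.756.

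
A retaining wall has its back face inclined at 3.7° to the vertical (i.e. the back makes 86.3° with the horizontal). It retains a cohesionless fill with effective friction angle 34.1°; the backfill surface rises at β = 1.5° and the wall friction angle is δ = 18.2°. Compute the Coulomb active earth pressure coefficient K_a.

0.286

K_a = sin²(α+φ) / [sin²α · sin(α−δ) · (1 + √{sin(φ+δ)sin(φ−β) / (sin(α−δ)sin(α+β))})²].
With α = 86.3°, φ = 34.1°, δ = 18.2°, β = 1.5°: K_a = 0.2859.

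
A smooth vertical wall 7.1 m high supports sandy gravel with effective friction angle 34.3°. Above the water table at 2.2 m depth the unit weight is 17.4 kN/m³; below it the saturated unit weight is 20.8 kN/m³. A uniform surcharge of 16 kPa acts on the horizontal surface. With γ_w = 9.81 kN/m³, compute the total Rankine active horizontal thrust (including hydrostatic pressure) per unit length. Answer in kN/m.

250 kN/m

K_a = tan²(45° − φ/2) = 0.2792.
γ' = 20.8 − 9.81 = 10.99 kN/m³. h₂ = H − d_w = 4.9 m.
σ'_h: at surface K_a·q = 4.467; at WT K_a(q+γd_w) = 15.15; at base K_a(q+γd_w+γ'h₂) = 30.19 kPa.
P₁ = ½(4.467+15.15)×2.2 = 21.58; P₂ = ½(15.15+30.19)×4.9 = 111.1; P_w = ½γ_w h₂² = 117.8.
Total = 21.58+111.1+117.8 = 250.4 kN/m.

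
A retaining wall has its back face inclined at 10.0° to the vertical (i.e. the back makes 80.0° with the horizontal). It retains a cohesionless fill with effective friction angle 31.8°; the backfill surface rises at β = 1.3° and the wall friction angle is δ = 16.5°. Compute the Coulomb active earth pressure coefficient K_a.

K_a = sin²(α+φ) / [sin²α · sin(α−δ) · (1 + √{sin(φ+δ)sin(φ−β) / (sin(α−δ)sin(α+β))})²].
With α = 80.0°, φ = 31.8°, δ = 16.5°, β = 1.3°: K_a = 0.3628.

0.363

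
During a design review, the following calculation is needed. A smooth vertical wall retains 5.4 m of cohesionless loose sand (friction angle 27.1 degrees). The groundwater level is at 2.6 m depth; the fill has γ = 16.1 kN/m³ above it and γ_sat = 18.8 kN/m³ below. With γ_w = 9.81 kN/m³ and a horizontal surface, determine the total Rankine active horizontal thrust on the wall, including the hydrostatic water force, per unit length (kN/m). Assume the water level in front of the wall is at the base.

K_a = tan²(45° − φ/2) = 0.3741.
γ' = 18.8 − 9.81 = 8.990 kN/m³. Depth below WT = 2.8 m.
σ'_h at WT = K_a γ d_w = 15.66 kPa; at base = 15.66 + K_a γ' × 2.8 = 25.07 kPa.
P₁ (0–2.6 m) = ½×15.66×2.6 = 20.36. P₂ (2.6–5.4 m) = ½(15.66+25.07)×2.8 = 57.02.
P_w = ½ γ_w h₂² = 0.5×9.81×2.8² = 38.46. Total = 20.36+57.02+38.46 = 115.8 kN/m.

116 kN/m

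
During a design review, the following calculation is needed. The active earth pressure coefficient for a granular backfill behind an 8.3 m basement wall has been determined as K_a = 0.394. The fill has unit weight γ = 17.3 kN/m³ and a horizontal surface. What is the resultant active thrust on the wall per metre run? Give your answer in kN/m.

235 kN/m

P = ½ K_a γ H² = 0.5 × 0.394 × 17.3 × 8.3² = 234.8 kN/m.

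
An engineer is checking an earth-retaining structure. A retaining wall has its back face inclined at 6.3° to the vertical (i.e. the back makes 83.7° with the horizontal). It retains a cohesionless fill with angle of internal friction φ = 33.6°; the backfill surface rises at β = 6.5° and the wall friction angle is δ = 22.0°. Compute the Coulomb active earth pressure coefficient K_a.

0.332

K_a = sin²(α+φ) / [sin²α · sin(α−δ) · (1 + √{sin(φ+δ)sin(φ−β) / (sin(α−δ)sin(α+β))})²].
With α = 83.7°, φ = 33.6°, δ = 22.0°, β = 6.5°: K_a = 0.3321.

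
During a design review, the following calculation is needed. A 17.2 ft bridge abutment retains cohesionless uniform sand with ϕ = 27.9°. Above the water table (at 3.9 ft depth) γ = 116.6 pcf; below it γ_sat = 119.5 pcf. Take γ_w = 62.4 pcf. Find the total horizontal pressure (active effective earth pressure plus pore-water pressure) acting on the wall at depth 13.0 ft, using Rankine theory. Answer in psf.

K_a = (1 − sin φ)/(1 + sin φ) = 0.3625.
γ' = 119.5 − 62.4 = 57.10 pcf.
Effective vertical stress at 13.0 ft: σ'_v = 116.6×3.9 + 57.10×9.10 = 974.3 psf.
σ'_h = K_a σ'_v = 0.3625 × 974.3 = 353.2 psf; u = γ_w × 9.10 = 567.8 psf.
Total σ_h = 353.2 + 567.8 = 921.0 psf.

921 psf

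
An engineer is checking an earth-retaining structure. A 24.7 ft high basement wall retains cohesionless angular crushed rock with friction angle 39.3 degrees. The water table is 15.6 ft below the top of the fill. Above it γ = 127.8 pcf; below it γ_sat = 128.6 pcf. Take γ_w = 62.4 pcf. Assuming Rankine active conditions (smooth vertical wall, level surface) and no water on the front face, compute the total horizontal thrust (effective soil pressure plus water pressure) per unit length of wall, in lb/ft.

K_a = tan²(45° − φ/2) = 0.2245.
γ' = 128.6 − 62.4 = 66.20 pcf. Depth below WT = 9.1 ft.
σ'_h at WT = K_a γ d_w = 447.5 psf; at base = 447.5 + K_a γ' × 9.1 = 582.7 psf.
P₁ (0–15.6 ft) = ½×447.5×15.6 = 3490. P₂ (15.6–24.7 ft) = ½(447.5+582.7)×9.1 = 4687.
P_w = ½ γ_w h₂² = 0.5×62.4×9.1² = 2584. Total = 3490+4687+2584 = 10760 lb/ft.

10800 lb/ft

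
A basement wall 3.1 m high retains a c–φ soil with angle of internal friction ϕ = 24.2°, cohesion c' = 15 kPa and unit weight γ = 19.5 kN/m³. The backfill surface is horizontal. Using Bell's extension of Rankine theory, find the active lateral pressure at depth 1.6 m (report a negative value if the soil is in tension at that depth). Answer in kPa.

-6.35 kPa

K_a = (1 − sin φ)/(1 + sin φ) = 0.4185.
σ_a = K_a γ z − 2c√K_a = 0.4185×19.5×1.6 − 2×15×0.6469 = -6.350 kPa.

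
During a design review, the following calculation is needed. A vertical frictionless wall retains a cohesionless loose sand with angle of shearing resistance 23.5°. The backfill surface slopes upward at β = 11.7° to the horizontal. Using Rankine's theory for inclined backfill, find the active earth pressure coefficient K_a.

K_a = cos β · (cos β − √(cos²β − cos²φ)) / (cos β + √(cos²β − cos²φ)).
cos β = 0.9792, cos φ = 0.9171, √(cos²β − cos²φ) = 0.3433.
K_a = 0.9792 × (0.9792 − 0.3433)/(0.9792 + 0.3433) = 0.4708.

0.471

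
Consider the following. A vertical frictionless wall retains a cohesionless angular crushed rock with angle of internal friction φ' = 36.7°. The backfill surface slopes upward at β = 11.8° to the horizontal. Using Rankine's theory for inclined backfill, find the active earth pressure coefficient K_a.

0.265

K_a = cos β · (cos β − √(cos²β − cos²φ)) / (cos β + √(cos²β − cos²φ)).
cos β = 0.9789, cos φ = 0.8018, √(cos²β − cos²φ) = 0.5615.
K_a = 0.9789 × (0.9789 − 0.5615)/(0.9789 + 0.5615) = 0.2652.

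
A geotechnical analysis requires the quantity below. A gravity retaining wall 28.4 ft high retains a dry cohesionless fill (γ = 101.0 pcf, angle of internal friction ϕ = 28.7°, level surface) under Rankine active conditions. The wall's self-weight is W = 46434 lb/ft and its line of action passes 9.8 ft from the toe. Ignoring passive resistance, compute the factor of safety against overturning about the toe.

K_a = tan²(45° − 28.7°/2) = 0.3511.
P_a = ½K_aγH² = 0.5×0.3511×101.0×28.4² = 14300 lb/ft, acting at H/3 = 9.467 ft above the base.
Overturning moment M_o = P_a × H/3 = 14300 × 9.467 = 135400.
Resisting moment M_r = W × 9.8 = 46434 × 9.8 = 455100.
FS_overturning = M_r/M_o = 455100/135400 = 3.361.

3.36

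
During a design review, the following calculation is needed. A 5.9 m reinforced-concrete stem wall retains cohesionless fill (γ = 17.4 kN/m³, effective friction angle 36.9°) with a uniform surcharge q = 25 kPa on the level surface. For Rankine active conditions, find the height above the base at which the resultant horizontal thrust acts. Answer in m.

2.29 m

K_a = 0.2497.
Triangular part P₁ = ½K_aγH² = 75.61 at H/3 = 1.967 m; rectangular part P₂ = K_a q H = 36.83 at H/2 = 2.950 m.
ȳ = (P₁·1.967 + P₂·2.950)/(P₁+P₂) = 2.289 m.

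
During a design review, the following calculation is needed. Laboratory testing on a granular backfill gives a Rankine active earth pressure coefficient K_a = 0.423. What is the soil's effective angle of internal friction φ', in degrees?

23.9°

K_a = tan²(45° − φ/2) ⇒ 45° − φ/2 = arctan(√0.423) = 33.04°.
φ = 2(45° − 33.04°) = 23.92°.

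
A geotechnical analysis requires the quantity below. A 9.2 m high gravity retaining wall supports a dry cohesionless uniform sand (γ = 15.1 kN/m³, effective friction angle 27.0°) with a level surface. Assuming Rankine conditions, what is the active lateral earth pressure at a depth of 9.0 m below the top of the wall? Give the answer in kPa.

K_a = (1 − sin φ)/(1 + sin φ) = 0.3755.
σ_h = K_a γ z = 0.3755 × 15.1 × 9.0 = 51.03 kPa.

51.0 kPa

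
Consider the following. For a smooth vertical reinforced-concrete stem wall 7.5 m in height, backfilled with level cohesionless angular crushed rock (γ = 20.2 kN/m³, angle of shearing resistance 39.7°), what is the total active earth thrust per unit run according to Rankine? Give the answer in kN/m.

K_a = tan²(45° − φ/2) = 0.2204.
P_a = ½ K_a γ H² = 0.5 × 0.2204 × 20.2 × 7.5² = 125.2 kN/m.

125 kN/m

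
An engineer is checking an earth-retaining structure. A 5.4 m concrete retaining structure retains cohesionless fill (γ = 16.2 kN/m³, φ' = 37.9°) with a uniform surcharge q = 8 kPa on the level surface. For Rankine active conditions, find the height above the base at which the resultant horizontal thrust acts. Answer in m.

K_a = 0.2389.
Triangular part P₁ = ½K_aγH² = 56.44 at H/3 = 1.800 m; rectangular part P₂ = K_a q H = 10.32 at H/2 = 2.700 m.
ȳ = (P₁·1.800 + P₂·2.700)/(P₁+P₂) = 1.939 m.

1.94 m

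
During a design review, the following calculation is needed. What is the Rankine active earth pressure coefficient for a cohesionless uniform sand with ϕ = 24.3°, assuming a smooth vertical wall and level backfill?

0.417

K_a = (1 − sin φ)/(1 + sin φ) = (1 − sin 24.3°)/(1 + sin 24.3°) = 0.4169.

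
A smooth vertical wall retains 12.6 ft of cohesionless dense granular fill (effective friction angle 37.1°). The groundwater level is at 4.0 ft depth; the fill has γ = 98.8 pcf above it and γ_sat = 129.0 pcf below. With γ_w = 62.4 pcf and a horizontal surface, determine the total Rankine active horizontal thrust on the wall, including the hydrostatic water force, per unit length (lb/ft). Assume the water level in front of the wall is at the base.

K_a = tan²(45° − φ/2) = 0.2475.
γ' = 129.0 − 62.4 = 66.60 pcf. Depth below WT = 8.6 ft.
σ'_h at WT = K_a γ d_w = 97.81 psf; at base = 97.81 + K_a γ' × 8.6 = 239.6 psf.
P₁ (0–4.0 ft) = ½×97.81×4.0 = 195.6. P₂ (4.0–12.6 ft) = ½(97.81+239.6)×8.6 = 1451.
P_w = ½ γ_w h₂² = 0.5×62.4×8.6² = 2308. Total = 195.6+1451+2308 = 3954 lb/ft.

3950 lb/ft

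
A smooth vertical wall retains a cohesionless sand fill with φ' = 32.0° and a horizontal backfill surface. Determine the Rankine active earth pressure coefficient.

K_a = tan²(45° − φ/2) = tan²(29.00°) = 0.3073.

0.307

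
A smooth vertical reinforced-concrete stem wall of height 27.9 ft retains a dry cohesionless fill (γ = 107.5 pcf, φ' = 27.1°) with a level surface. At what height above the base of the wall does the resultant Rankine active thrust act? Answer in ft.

9.30 ft

K_a = 0.3741.
The pressure distribution is triangular, so the resultant acts at H/3 above the base = 27.9/3 = 9.300 ft.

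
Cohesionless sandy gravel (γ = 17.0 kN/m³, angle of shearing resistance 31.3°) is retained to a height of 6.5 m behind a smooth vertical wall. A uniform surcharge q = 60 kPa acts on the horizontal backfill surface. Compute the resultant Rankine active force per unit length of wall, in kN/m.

237 kN/m

K_a = tan²(45° − φ/2) = 0.3162.
Soil triangle: ½ K_a γ H² = 0.5×0.3162×17.0×6.5² = 113.6 kN/m.
Surcharge rectangle: K_a q H = 0.3162×60×6.5 = 123.3 kN/m.
Total = 113.6 + 123.3 = 236.9 kN/m.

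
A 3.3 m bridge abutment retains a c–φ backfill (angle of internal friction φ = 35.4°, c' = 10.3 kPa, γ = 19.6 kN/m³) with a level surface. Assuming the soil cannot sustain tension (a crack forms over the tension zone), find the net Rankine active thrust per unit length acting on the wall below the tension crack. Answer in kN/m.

K_a = 0.2664; √K_a = 0.5161.
Tension-crack depth z_c = 2c/(γ√K_a) = 2×10.3/(19.6×0.5161) = 2.036 m.
σ_a at base = K_a γ H − 2c√K_a = 0.2664×19.6×3.3 − 2×10.3×0.5161 = 6.598 kPa.
P_a = ½ × 6.598 × (H − z_c) = 0.5×6.598×1.264 = 4.169 kN/m.

4.17 kN/m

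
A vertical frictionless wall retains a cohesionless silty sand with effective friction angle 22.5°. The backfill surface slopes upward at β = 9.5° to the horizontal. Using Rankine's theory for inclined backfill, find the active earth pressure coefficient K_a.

K_a = cos β · (cos β − √(cos²β − cos²φ)) / (cos β + √(cos²β − cos²φ)).
cos β = 0.9863, cos φ = 0.9239, √(cos²β − cos²φ) = 0.3453.
K_a = 0.9863 × (0.9863 − 0.3453)/(0.9863 + 0.3453) = 0.4748.

0.475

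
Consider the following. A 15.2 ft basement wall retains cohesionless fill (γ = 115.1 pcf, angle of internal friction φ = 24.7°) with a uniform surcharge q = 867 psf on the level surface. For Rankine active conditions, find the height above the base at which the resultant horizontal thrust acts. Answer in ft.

6.33 ft

K_a = 0.4106.
Triangular part P₁ = ½K_aγH² = 5459 at H/3 = 5.067 ft; rectangular part P₂ = K_a q H = 5411 at H/2 = 7.600 ft.
ȳ = (P₁·5.067 + P₂·7.600)/(P₁+P₂) = 6.328 ft.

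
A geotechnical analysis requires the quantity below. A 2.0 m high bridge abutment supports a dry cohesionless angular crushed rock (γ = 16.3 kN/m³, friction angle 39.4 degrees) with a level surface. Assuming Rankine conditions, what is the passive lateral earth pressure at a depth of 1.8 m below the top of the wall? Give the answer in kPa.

131 kPa

K_p = (1 + sin φ)/(1 − sin φ) = 4.475.
σ_h = K_p γ z = 4.475 × 16.3 × 1.8 = 131.3 kPa.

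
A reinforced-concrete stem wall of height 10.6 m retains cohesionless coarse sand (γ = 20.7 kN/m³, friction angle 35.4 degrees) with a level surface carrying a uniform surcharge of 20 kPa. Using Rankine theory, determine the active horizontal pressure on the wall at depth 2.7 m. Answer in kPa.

20.2 kPa

K_a = (1 − sin φ)/(1 + sin φ) = 0.2664.
σ_v = γz + q = 20.7 × 2.7 + 20 = 75.89 kPa.
σ_h = K_a σ_v = 0.2664 × 75.89 = 20.22 kPa.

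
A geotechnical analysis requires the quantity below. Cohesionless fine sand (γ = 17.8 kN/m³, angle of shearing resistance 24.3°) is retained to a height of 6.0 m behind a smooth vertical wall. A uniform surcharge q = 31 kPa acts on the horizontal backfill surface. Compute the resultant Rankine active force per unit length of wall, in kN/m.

K_a = tan²(45° − φ/2) = 0.4169.
Soil triangle: ½ K_a γ H² = 0.5×0.4169×17.8×6.0² = 133.6 kN/m.
Surcharge rectangle: K_a q H = 0.4169×31×6.0 = 77.55 kN/m.
Total = 133.6 + 77.55 = 211.1 kN/m.

211 kN/m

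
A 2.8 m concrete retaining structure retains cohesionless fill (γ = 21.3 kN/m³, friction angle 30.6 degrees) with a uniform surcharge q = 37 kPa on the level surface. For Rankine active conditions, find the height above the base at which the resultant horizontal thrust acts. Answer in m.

K_a = 0.3253.
Triangular part P₁ = ½K_aγH² = 27.16 at H/3 = 0.9333 m; rectangular part P₂ = K_a q H = 33.71 at H/2 = 1.400 m.
ȳ = (P₁·0.9333 + P₂·1.400)/(P₁+P₂) = 1.192 m.

1.19 m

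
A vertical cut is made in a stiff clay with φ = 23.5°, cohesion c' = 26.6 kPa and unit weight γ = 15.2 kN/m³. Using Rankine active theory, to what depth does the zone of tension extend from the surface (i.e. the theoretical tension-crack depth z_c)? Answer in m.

K_a = tan²(45° − 23.5°/2) = 0.4298; √K_a = 0.6556.
The active pressure is zero where K_a γ z = 2c√K_a, so z_c = 2c/(γ√K_a) = 2×26.6/(15.2×0.6556) = 5.338 m.

5.34 m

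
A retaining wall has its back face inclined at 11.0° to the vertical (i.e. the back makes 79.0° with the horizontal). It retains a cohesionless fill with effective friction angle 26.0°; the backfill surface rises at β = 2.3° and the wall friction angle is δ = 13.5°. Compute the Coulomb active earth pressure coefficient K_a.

0.453

K_a = sin²(α+φ) / [sin²α · sin(α−δ) · (1 + √{sin(φ+δ)sin(φ−β) / (sin(α−δ)sin(α+β))})²].
With α = 79.0°, φ = 26.0°, δ = 13.5°, β = 2.3°: K_a = 0.4527.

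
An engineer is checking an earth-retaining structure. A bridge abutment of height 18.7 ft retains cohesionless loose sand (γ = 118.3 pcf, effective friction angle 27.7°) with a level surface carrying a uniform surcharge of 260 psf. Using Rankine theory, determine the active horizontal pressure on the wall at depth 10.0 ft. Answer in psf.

527 psf

K_a = (1 − sin φ)/(1 + sin φ) = 0.3653.
σ_v = γz + q = 118.3 × 10.0 + 260 = 1443 psf.
σ_h = K_a σ_v = 0.3653 × 1443 = 527.2 psf.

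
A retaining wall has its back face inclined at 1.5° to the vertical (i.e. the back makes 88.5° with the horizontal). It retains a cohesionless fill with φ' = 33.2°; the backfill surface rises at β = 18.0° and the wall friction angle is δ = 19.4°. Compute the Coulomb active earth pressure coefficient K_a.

K_a = sin²(α+φ) / [sin²α · sin(α−δ) · (1 + √{sin(φ+δ)sin(φ−β) / (sin(α−δ)sin(α+β))})²].
With α = 88.5°, φ = 33.2°, δ = 19.4°, β = 18.0°: K_a = 0.3529.

0.353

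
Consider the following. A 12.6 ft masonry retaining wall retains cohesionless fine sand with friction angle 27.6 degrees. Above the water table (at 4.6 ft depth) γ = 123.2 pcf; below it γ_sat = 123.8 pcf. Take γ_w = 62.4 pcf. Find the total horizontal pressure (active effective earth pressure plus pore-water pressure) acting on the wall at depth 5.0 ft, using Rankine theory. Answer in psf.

242 psf

K_a = (1 − sin φ)/(1 + sin φ) = 0.3668.
γ' = 123.8 − 62.4 = 61.40 pcf.
Effective vertical stress at 5.0 ft: σ'_v = 123.2×4.6 + 61.40×0.400 = 591.3 psf.
σ'_h = K_a σ'_v = 0.3668 × 591.3 = 216.9 psf; u = γ_w × 0.400 = 24.96 psf.
Total σ_h = 216.9 + 24.96 = 241.8 psf.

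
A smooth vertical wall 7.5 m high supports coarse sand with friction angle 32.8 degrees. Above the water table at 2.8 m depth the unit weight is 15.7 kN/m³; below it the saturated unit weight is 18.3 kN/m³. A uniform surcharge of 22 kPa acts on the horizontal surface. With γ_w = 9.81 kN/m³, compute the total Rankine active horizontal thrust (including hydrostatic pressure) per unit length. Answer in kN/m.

265 kN/m

K_a = tan²(45° − φ/2) = 0.2973.
γ' = 18.3 − 9.81 = 8.490 kN/m³. h₂ = H − d_w = 4.7 m.
σ'_h: at surface K_a·q = 6.540; at WT K_a(q+γd_w) = 19.61; at base K_a(q+γd_w+γ'h₂) = 31.47 kPa.
P₁ = ½(6.540+19.61)×2.8 = 36.61; P₂ = ½(19.61+31.47)×4.7 = 120.0; P_w = ½γ_w h₂² = 108.4.
Total = 36.61+120.0+108.4 = 265.0 kN/m.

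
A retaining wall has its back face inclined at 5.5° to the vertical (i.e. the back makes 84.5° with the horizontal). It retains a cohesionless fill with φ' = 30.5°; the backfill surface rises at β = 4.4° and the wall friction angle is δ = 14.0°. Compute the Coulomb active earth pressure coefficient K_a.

K_a = sin²(α+φ) / [sin²α · sin(α−δ) · (1 + √{sin(φ+δ)sin(φ−β) / (sin(α−δ)sin(α+β))})²].
With α = 84.5°, φ = 30.5°, δ = 14.0°, β = 4.4°: K_a = 0.3559.

0.356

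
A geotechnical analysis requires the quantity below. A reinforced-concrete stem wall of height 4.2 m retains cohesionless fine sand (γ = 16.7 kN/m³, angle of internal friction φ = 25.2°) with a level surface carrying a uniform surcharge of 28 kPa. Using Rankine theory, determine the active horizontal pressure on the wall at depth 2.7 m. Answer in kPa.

K_a = (1 − sin φ)/(1 + sin φ) = 0.4027.
σ_v = γz + q = 16.7 × 2.7 + 28 = 73.09 kPa.
σ_h = K_a σ_v = 0.4027 × 73.09 = 29.44 kPa.

29.4 kPa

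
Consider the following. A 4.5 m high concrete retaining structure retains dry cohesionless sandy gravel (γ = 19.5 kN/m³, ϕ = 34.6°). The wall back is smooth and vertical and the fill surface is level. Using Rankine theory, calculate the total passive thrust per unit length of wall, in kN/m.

716 kN/m

K_p = tan²(45° + φ/2) = 3.628.
P_p = ½ K_p γ H² = 0.5 × 3.628 × 19.5 × 4.5² = 716.3 kN/m.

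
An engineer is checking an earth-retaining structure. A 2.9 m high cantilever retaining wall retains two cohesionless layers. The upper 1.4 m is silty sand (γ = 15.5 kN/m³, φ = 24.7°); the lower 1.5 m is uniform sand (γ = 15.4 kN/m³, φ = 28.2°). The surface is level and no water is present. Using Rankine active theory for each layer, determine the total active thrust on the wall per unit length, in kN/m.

K_a1 = tan²(45°−24.7°/2) = 0.4106; K_a2 = tan²(45°−28.2°/2) = 0.3582.
Layer 1: σ at base = K_a1 γ₁ h₁ = 8.909 kPa; P₁ = ½×8.909×1.4 = 6.237.
Layer 2: σ_v at top = γ₁h₁ = 21.70; σ_h top = K_a2×21.70 = 7.773; σ_h base = K_a2×(21.70+15.4×1.5) = 16.05.
P₂ = ½(7.773+16.05)×1.5 = 17.86. Total P_a = 6.237+17.86 = 24.10 kN/m.

24.1 kN/m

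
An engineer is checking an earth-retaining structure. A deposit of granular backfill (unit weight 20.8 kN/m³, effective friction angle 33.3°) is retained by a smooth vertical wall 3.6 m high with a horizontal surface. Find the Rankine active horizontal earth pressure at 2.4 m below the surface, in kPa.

K_a = (1 − sin φ)/(1 + sin φ) = 0.2911.
σ_h = K_a γ z = 0.2911 × 20.8 × 2.4 = 14.53 kPa.

14.5 kPa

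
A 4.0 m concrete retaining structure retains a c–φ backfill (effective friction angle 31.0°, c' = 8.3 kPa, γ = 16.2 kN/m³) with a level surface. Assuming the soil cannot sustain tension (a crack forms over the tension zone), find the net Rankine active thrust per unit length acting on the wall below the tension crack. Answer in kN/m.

12.4 kN/m

K_a = 0.3201; √K_a = 0.5658.
Tension-crack depth z_c = 2c/(γ√K_a) = 2×8.3/(16.2×0.5658) = 1.811 m.
σ_a at base = K_a γ H − 2c√K_a = 0.3201×16.2×4.0 − 2×8.3×0.5658 = 11.35 kPa.
P_a = ½ × 11.35 × (H − z_c) = 0.5×11.35×2.189 = 12.42 kN/m.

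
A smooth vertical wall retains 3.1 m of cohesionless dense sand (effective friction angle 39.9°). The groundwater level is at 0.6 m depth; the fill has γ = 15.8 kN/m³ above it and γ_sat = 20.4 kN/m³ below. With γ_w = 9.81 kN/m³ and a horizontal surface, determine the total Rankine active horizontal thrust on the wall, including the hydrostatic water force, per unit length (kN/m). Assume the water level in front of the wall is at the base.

K_a = tan²(45° − φ/2) = 0.2184.
γ' = 20.4 − 9.81 = 10.59 kN/m³. Depth below WT = 2.5 m.
σ'_h at WT = K_a γ d_w = 2.071 kPa; at base = 2.071 + K_a γ' × 2.5 = 7.854 kPa.
P₁ (0–0.6 m) = ½×2.071×0.6 = 0.6212. P₂ (0.6–3.1 m) = ½(2.071+7.854)×2.5 = 12.41.
P_w = ½ γ_w h₂² = 0.5×9.81×2.5² = 30.66. Total = 0.6212+12.41+30.66 = 43.68 kN/m.

43.7 kN/m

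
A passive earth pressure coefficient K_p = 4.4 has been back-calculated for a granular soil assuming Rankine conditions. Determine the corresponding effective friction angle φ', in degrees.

39.0°

K_p = (1+sin φ)/(1−sin φ) ⇒ sin φ = (K_p − 1)/(K_p + 1) = 0.6296.
φ = arcsin(0.6296) = 39.02°.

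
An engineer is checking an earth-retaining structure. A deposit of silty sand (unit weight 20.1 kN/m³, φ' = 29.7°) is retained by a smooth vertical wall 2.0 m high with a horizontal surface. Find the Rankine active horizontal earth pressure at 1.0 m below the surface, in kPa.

6.78 kPa

K_a = (1 − sin φ)/(1 + sin φ) = 0.3374.
σ_h = K_a γ z = 0.3374 × 20.1 × 1.0 = 6.781 kPa.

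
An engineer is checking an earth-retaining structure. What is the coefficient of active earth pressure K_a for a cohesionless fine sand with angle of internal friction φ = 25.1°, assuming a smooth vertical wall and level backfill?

0.404

K_a = (1 − sin φ)/(1 + sin φ) = (1 − sin 25.1°)/(1 + sin 25.1°) = 0.4043.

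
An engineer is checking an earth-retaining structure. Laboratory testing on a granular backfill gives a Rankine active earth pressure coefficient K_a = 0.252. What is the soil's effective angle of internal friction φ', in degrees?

36.7°

K_a = tan²(45° − φ/2) ⇒ 45° − φ/2 = arctan(√0.252) = 26.66°.
φ = 2(45° − 26.66°) = 36.69°.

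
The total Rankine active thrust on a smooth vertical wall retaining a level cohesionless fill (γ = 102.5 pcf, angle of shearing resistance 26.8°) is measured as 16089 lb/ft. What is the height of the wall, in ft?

28.8 ft

K_a = 0.3785. P_a = ½ K_a γ H² ⇒ H = √(2P_a/(K_a γ)).
H = √(2×16089/(0.3785×102.5)) = 28.80 ft.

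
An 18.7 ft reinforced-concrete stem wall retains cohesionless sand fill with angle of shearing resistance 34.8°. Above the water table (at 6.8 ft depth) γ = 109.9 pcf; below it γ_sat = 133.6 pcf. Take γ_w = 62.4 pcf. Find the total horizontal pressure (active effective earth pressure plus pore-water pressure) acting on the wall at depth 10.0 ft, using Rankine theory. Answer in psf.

K_a = (1 − sin φ)/(1 + sin φ) = 0.2733.
γ' = 133.6 − 62.4 = 71.20 pcf.
Effective vertical stress at 10.0 ft: σ'_v = 109.9×6.8 + 71.20×3.20 = 975.2 psf.
σ'_h = K_a σ'_v = 0.2733 × 975.2 = 266.5 psf; u = γ_w × 3.20 = 199.7 psf.
Total σ_h = 266.5 + 199.7 = 466.2 psf.

466 psf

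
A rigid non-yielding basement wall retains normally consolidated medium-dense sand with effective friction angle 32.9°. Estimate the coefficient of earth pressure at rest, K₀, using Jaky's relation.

0.457

K₀ = 1 − sin φ' = 1 − sin 32.9° = 0.4568.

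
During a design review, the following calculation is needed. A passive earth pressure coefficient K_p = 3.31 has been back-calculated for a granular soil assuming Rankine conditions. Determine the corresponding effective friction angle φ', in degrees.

K_p = (1+sin φ)/(1−sin φ) ⇒ sin φ = (K_p − 1)/(K_p + 1) = 0.5360.
φ = arcsin(0.5360) = 32.41°.

32.4°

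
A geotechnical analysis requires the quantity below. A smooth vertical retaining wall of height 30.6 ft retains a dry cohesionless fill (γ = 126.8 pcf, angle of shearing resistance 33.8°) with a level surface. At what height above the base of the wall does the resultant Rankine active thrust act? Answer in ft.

K_a = 0.2851.
The pressure distribution is triangular, so the resultant acts at H/3 above the base = 30.6/3 = 10.20 ft.

10.2 ft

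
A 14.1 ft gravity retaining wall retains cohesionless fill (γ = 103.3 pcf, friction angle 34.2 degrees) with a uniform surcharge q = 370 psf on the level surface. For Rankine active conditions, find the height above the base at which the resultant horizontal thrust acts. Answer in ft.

5.49 ft

K_a = 0.2803.
Triangular part P₁ = ½K_aγH² = 2879 at H/3 = 4.700 ft; rectangular part P₂ = K_a q H = 1463 at H/2 = 7.050 ft.
ȳ = (P₁·4.700 + P₂·7.050)/(P₁+P₂) = 5.492 ft.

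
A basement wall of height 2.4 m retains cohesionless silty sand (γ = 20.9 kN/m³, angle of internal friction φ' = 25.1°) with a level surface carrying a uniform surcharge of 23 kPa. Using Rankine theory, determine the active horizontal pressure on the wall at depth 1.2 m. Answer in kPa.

K_a = (1 − sin φ)/(1 + sin φ) = 0.4043.
σ_v = γz + q = 20.9 × 1.2 + 23 = 48.08 kPa.
σ_h = K_a σ_v = 0.4043 × 48.08 = 19.44 kPa.

19.4 kPa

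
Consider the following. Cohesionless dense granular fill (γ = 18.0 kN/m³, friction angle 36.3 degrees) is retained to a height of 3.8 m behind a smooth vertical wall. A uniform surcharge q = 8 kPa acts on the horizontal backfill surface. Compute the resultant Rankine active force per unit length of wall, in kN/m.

41.1 kN/m

K_a = tan²(45° − φ/2) = 0.2563.
Soil triangle: ½ K_a γ H² = 0.5×0.2563×18.0×3.8² = 33.30 kN/m.
Surcharge rectangle: K_a q H = 0.2563×8×3.8 = 7.791 kN/m.
Total = 33.30 + 7.791 = 41.10 kN/m.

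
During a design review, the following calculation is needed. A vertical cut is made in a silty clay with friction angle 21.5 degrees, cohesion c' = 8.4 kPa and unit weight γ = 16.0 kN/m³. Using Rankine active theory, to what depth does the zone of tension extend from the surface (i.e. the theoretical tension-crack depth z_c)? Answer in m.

1.54 m

K_a = tan²(45° − 21.5°/2) = 0.4636; √K_a = 0.6809.
The active pressure is zero where K_a γ z = 2c√K_a, so z_c = 2c/(γ√K_a) = 2×8.4/(16.0×0.6809) = 1.542 m.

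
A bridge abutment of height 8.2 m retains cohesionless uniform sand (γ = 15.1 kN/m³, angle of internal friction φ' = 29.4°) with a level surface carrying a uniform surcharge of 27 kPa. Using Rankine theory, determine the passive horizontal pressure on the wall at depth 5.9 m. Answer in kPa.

K_p = (1 + sin φ)/(1 − sin φ) = 2.929.
σ_v = γz + q = 15.1 × 5.9 + 27 = 116.1 kPa.
σ_h = K_p σ_v = 2.929 × 116.1 = 340.0 kPa.

340 kPa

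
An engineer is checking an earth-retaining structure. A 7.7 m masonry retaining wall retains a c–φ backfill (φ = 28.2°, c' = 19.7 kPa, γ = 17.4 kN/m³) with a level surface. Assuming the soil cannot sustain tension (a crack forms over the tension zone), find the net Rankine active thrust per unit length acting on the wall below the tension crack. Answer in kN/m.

47.8 kN/m

K_a = 0.3582; √K_a = 0.5985.
Tension-crack depth z_c = 2c/(γ√K_a) = 2×19.7/(17.4×0.5985) = 3.783 m.
σ_a at base = K_a γ H − 2c√K_a = 0.3582×17.4×7.7 − 2×19.7×0.5985 = 24.41 kPa.
P_a = ½ × 24.41 × (H − z_c) = 0.5×24.41×3.917 = 47.80 kN/m.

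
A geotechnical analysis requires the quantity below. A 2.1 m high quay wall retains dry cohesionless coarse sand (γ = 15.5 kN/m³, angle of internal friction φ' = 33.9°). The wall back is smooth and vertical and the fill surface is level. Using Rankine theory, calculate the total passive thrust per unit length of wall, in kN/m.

K_p = tan²(45° + φ/2) = 3.522.
P_p = ½ K_p γ H² = 0.5 × 3.522 × 15.5 × 2.1² = 120.4 kN/m.

120 kN/m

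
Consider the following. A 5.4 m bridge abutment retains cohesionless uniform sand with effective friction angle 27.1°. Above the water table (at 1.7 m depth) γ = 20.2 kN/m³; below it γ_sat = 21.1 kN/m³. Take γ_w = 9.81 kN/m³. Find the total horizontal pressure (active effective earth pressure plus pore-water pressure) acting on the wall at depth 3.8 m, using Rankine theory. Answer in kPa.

42.3 kPa

K_a = (1 − sin φ)/(1 + sin φ) = 0.3741.
γ' = 21.1 − 9.81 = 11.29 kN/m³.
Effective vertical stress at 3.8 m: σ'_v = 20.2×1.7 + 11.29×2.10 = 58.05 kPa.
σ'_h = K_a σ'_v = 0.3741 × 58.05 = 21.71 kPa; u = γ_w × 2.10 = 20.60 kPa.
Total σ_h = 21.71 + 20.60 = 42.31 kPa.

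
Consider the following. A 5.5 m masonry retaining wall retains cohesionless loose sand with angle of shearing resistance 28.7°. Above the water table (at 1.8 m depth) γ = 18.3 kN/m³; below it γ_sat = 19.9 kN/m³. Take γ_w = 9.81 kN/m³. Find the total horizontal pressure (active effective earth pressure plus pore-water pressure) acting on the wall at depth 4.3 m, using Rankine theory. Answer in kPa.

K_a = (1 − sin φ)/(1 + sin φ) = 0.3511.
γ' = 19.9 − 9.81 = 10.09 kN/m³.
Effective vertical stress at 4.3 m: σ'_v = 18.3×1.8 + 10.09×2.50 = 58.16 kPa.
σ'_h = K_a σ'_v = 0.3511 × 58.16 = 20.42 kPa; u = γ_w × 2.50 = 24.53 kPa.
Total σ_h = 20.42 + 24.53 = 44.95 kPa.

44.9 kPa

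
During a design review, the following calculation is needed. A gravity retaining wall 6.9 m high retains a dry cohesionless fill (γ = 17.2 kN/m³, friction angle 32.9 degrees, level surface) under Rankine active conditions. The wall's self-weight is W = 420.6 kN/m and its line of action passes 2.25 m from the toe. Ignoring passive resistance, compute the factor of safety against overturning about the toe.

3.39

K_a = tan²(45° − 32.9°/2) = 0.2960.
P_a = ½K_aγH² = 0.5×0.2960×17.2×6.9² = 121.2 kN/m, acting at H/3 = 2.300 m above the base.
Overturning moment M_o = P_a × H/3 = 121.2 × 2.300 = 278.8.
Resisting moment M_r = W × 2.25 = 420.6 × 2.25 = 946.4.
FS_overturning = M_r/M_o = 946.4/278.8 = 3.395.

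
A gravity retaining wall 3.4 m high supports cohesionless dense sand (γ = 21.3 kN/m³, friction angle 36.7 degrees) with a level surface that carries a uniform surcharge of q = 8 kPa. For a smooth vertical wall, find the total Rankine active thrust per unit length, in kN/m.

37.9 kN/m

K_a = tan²(45° − φ/2) = 0.2519.
Soil triangle: ½ K_a γ H² = 0.5×0.2519×21.3×3.4² = 31.01 kN/m.
Surcharge rectangle: K_a q H = 0.2519×8×3.4 = 6.851 kN/m.
Total = 31.01 + 6.851 = 37.86 kN/m.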